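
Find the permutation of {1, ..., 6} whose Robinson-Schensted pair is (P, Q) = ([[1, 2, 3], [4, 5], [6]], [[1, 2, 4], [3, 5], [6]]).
1 4 2 6 5 3

Reverse the RSK construction: for i from n down to 1, find the cell of Q containing i, remove the entry at that cell from P, and reverse-bump it up through P; the value ejected from row 1 is w(i).

Step i=6: Q has 6 at row 3, column 1; remove 6 from row 3 of P and reverse-bump: 6 enters row 2 and ejects 5; 5 enters row 1 and ejects 3. So w(6) = 3. P is now [[1, 2, 5], [4, 6]].
Step i=5: Q has 5 at row 2, column 2; remove 6 from row 2 of P and reverse-bump: 6 enters row 1 and ejects 5. So w(5) = 5. P is now [[1, 2, 6], [4]].
Step i=4: Q has 4 at row 1, column 3; remove that cell from P, ejecting 6. So w(4) = 6. P is now [[1, 2], [4]].
Step i=3: Q has 3 at row 2, column 1; remove 4 from row 2 of P and reverse-bump: 4 enters row 1 and ejects 2. So w(3) = 2. P is now [[1, 4]].
Step i=2: Q has 2 at row 1, column 2; remove that cell from P, ejecting 4. So w(2) = 4. P is now [[1]].
Step i=1: Q has 1 at row 1, column 1; remove that cell from P, ejecting 1. So w(1) = 1. P is now [].

So w = 1 4 2 6 5 3.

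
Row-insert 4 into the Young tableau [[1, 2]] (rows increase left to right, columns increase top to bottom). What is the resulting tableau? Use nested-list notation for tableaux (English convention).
[[1, 2, 4]]

4 is larger than every entry of row 1, so it is appended to row 1. The new tableau is [[1, 2, 4]].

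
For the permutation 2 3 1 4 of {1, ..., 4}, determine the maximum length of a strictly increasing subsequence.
3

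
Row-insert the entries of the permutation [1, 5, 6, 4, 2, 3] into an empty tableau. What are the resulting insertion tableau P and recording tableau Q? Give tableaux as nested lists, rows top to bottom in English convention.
Insert each entry of the permutation into P by Schensted row insertion, recording in Q the position of each new cell.

Insert 1: appended to row 1. P = [[1]].
Insert 5: appended to row 1. P = [[1, 5]].
Insert 6: appended to row 1. P = [[1, 5, 6]].
Insert 4: 4 bumps 5 from row 1; 5 starts row 2. P = [[1, 4, 6], [5]].
Insert 2: 2 bumps 4 from row 1; 4 bumps 5 from row 2; 5 starts row 3. P = [[1, 2, 6], [4], [5]].
Insert 3: 3 bumps 6 from row 1; 6 appends to row 2. P = [[1, 2, 3], [4, 6], [5]].

So P = [[1, 2, 3], [4, 6], [5]], Q = [[1, 2, 3], [4, 6], [5]].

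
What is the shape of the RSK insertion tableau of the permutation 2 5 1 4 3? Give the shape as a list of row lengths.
Row-insert each entry into an empty tableau.

After inserting 2: P = [[2]].
After inserting 5: P = [[2, 5]].
After inserting 1: P = [[1, 5], [2]].
After inserting 4: P = [[1, 4], [2, 5]].
After inserting 3: P = [[1, 3], [2, 4], [5]].

The final insertion tableau P = [[1, 3], [2, 4], [5]] has shape [2, 2, 1].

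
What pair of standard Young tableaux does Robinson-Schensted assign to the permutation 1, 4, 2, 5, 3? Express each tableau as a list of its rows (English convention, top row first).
P = [[1, 2, 3], [4, 5]], Q = [[1, 2, 4], [3, 5]]

Insert each entry of the permutation into P by Schensted row insertion, recording in Q the position of each new cell.

Insert 1: appended to row 1. P = [[1]].
Insert 4: appended to row 1. P = [[1, 4]].
Insert 2: 2 bumps 4 from row 1; 4 starts row 2. P = [[1, 2], [4]].
Insert 5: appended to row 1. P = [[1, 2, 5], [4]].
Insert 3: 3 bumps 5 from row 1; 5 appends to row 2. P = [[1, 2, 3], [4, 5]].

So P = [[1, 2, 3], [4, 5]], Q = [[1, 2, 4], [3, 5]].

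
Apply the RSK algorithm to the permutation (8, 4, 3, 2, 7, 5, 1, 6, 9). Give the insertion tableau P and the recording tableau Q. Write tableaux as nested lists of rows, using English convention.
P = [[1, 5, 6, 9], [2, 7], [3], [4], [8]], Q = [[1, 5, 8, 9], [2, 6], [3], [4], [7]]

Insert each entry of the permutation into P by Schensted row insertion, recording in Q the position of each new cell.

After inserting 8: P = [[8]].
After inserting 4: P = [[4], [8]].
After inserting 3: P = [[3], [4], [8]].
After inserting 2: P = [[2], [3], [4], [8]].
After inserting 7: P = [[2, 7], [3], [4], [8]].
After inserting 5: P = [[2, 5], [3, 7], [4], [8]].
After inserting 1: P = [[1, 5], [2, 7], [3], [4], [8]].
After inserting 6: P = [[1, 5, 6], [2, 7], [3], [4], [8]].
After inserting 9: P = [[1, 5, 6, 9], [2, 7], [3], [4], [8]].

So P = [[1, 5, 6, 9], [2, 7], [3], [4], [8]], Q = [[1, 5, 8, 9], [2, 6], [3], [4], [7]].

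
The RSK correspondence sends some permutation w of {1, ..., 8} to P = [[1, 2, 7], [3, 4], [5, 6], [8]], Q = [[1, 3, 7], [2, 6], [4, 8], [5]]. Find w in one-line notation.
8 5 6 3 1 4 7 2

Reverse the RSK construction: for i from n down to 1, find the cell of Q containing i, remove the entry at that cell from P, and reverse-bump it up through P; the value ejected from row 1 is w(i).

Step i=8: Q has 8 at row 3, column 2; remove 6 from row 3 of P and reverse-bump: 6 enters row 2 and ejects 4; 4 enters row 1 and ejects 2. So w(8) = 2. P is now [[1, 4, 7], [3, 6], [5], [8]].
Step i=7: Q has 7 at row 1, column 3; remove that cell from P, ejecting 7. So w(7) = 7. P is now [[1, 4], [3, 6], [5], [8]].
Step i=6: Q has 6 at row 2, column 2; remove 6 from row 2 of P and reverse-bump: 6 enters row 1 and ejects 4. So w(6) = 4. P is now [[1, 6], [3], [5], [8]].
Step i=5: Q has 5 at row 4, column 1; remove 8 from row 4 of P and reverse-bump: 8 enters row 3 and ejects 5; 5 enters row 2 and ejects 3; 3 enters row 1 and ejects 1. So w(5) = 1. P is now [[3, 6], [5], [8]].
Step i=4: Q has 4 at row 3, column 1; remove 8 from row 3 of P and reverse-bump: 8 enters row 2 and ejects 5; 5 enters row 1 and ejects 3. So w(4) = 3. P is now [[5, 6], [8]].
Step i=3: Q has 3 at row 1, column 2; remove that cell from P, ejecting 6. So w(3) = 6. P is now [[5], [8]].
Step i=2: Q has 2 at row 2, column 1; remove 8 from row 2 of P and reverse-bump: 8 enters row 1 and ejects 5. So w(2) = 5. P is now [[8]].
Step i=1: Q has 1 at row 1, column 1; remove that cell from P, ejecting 8. So w(1) = 8. P is now [].

So w = 8 5 6 3 1 4 7 2.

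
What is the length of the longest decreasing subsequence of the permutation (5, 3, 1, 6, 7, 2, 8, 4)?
3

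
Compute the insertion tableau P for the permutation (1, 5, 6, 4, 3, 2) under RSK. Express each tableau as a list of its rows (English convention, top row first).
P = [[1, 2, 6], [3], [4], [5]]

Insert 1: appended to row 1. P = [[1]].
Insert 5: appended to row 1. P = [[1, 5]].
Insert 6: appended to row 1. P = [[1, 5, 6]].
Insert 4: 4 bumps 5 from row 1; 5 starts row 2. P = [[1, 4, 6], [5]].
Insert 3: 3 bumps 4 from row 1; 4 bumps 5 from row 2; 5 starts row 3. P = [[1, 3, 6], [4], [5]].
Insert 2: 2 bumps 3 from row 1; 3 bumps 4 from row 2; 4 bumps 5 from row 3; 5 starts row 4. P = [[1, 2, 6], [3], [4], [5]].

So P = [[1, 2, 6], [3], [4], [5]].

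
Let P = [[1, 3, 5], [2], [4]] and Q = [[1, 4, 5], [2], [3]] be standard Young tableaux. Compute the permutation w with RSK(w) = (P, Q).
Reverse the RSK construction: for i from n down to 1, find the cell of Q containing i, remove the entry at that cell from P, and reverse-bump it up through P; the value ejected from row 1 is w(i).

Step i=5: Q has 5 at row 1, column 3; remove that cell from P, ejecting 5. So w(5) = 5. P is now [[1, 3], [2], [4]].
Step i=4: Q has 4 at row 1, column 2; remove that cell from P, ejecting 3. So w(4) = 3. P is now [[1], [2], [4]].
Step i=3: Q has 3 at row 3, column 1; remove 4 from row 3 of P and reverse-bump: 4 enters row 2 and ejects 2; 2 enters row 1 and ejects 1. So w(3) = 1. P is now [[2], [4]].
Step i=2: Q has 2 at row 2, column 1; remove 4 from row 2 of P and reverse-bump: 4 enters row 1 and ejects 2. So w(2) = 2. P is now [[4]].
Step i=1: Q has 1 at row 1, column 1; remove that cell from P, ejecting 4. So w(1) = 4. P is now [].

So w = 4 2 1 3 5.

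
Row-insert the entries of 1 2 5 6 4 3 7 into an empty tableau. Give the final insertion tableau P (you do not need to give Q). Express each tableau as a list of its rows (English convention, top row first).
P = [[1, 2, 3, 6, 7], [4], [5]]

Insert 1: appended to row 1. P = [[1]].
Insert 2: appended to row 1. P = [[1, 2]].
Insert 5: appended to row 1. P = [[1, 2, 5]].
Insert 6: appended to row 1. P = [[1, 2, 5, 6]].
Insert 4: 4 bumps 5 from row 1; 5 starts row 2. P = [[1, 2, 4, 6], [5]].
Insert 3: 3 bumps 4 from row 1; 4 bumps 5 from row 2; 5 starts row 3. P = [[1, 2, 3, 6], [4], [5]].
Insert 7: appended to row 1. P = [[1, 2, 3, 6, 7], [4], [5]].

So P = [[1, 2, 3, 6, 7], [4], [5]].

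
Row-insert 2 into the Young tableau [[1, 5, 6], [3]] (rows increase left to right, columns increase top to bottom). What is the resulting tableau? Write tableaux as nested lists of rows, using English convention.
[[1, 2, 6], [3, 5]]

In row 1, 2 replaces 5 (the leftmost entry greater than 2); 5 is bumped to row 2. 5 is appended to row 2. The new tableau is [[1, 2, 6], [3, 5]].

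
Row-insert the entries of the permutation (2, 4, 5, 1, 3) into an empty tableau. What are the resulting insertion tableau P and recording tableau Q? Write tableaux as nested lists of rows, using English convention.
P = [[1, 3, 5], [2, 4]], Q = [[1, 2, 3], [4, 5]]

Insert each entry of the permutation into P by Schensted row insertion, recording in Q the position of each new cell.

Insert 2: appended to row 1. P = [[2]].
Insert 4: appended to row 1. P = [[2, 4]].
Insert 5: appended to row 1. P = [[2, 4, 5]].
Insert 1: 1 bumps 2 from row 1; 2 starts row 2. P = [[1, 4, 5], [2]].
Insert 3: 3 bumps 4 from row 1; 4 appends to row 2. P = [[1, 3, 5], [2, 4]].

So P = [[1, 3, 5], [2, 4]], Q = [[1, 2, 3], [4, 5]].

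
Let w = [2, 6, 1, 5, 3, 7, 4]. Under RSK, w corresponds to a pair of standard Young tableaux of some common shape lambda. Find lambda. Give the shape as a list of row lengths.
RSK row insertion gives P = [[1, 3, 4], [2, 5, 7], [6]], which has shape [3, 3, 1].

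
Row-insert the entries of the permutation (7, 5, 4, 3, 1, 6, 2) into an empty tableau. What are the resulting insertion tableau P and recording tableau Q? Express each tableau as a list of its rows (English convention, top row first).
Insert each entry of the permutation into P by Schensted row insertion, recording in Q the position of each new cell.

Insert 7: appended to row 1. P = [[7]], Q = [[1]].
Insert 5: 5 bumps 7 from row 1; 7 starts row 2. P = [[5], [7]], Q = [[1], [2]].
Insert 4: 4 bumps 5 from row 1; 5 bumps 7 from row 2; 7 starts row 3. P = [[4], [5], [7]], Q = [[1], [2], [3]].
Insert 3: 3 bumps 4 from row 1; 4 bumps 5 from row 2; 5 bumps 7 from row 3; 7 starts row 4. P = [[3], [4], [5], [7]], Q = [[1], [2], [3], [4]].
Insert 1: 1 bumps 3 from row 1; 3 bumps 4 from row 2; 4 bumps 5 from row 3; 5 bumps 7 from row 4; 7 starts row 5. P = [[1], [3], [4], [5], [7]], Q = [[1], [2], [3], [4], [5]].
Insert 6: appended to row 1. P = [[1, 6], [3], [4], [5], [7]], Q = [[1, 6], [2], [3], [4], [5]].
Insert 2: 2 bumps 6 from row 1; 6 appends to row 2. P = [[1, 2], [3, 6], [4], [5], [7]], Q = [[1, 6], [2, 7], [3], [4], [5]].

So P = [[1, 2], [3, 6], [4], [5], [7]], Q = [[1, 6], [2, 7], [3], [4], [5]].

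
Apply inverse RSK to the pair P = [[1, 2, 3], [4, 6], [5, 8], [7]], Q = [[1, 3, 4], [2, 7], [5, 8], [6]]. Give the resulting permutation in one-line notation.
Reverse the RSK construction: for i from n down to 1, find the cell of Q containing i, remove the entry at that cell from P, and reverse-bump it up through P; the value ejected from row 1 is w(i).

Step i=8: Q has 8 at row 3, column 2; remove 8 from row 3 of P and reverse-bump: 8 enters row 2 and ejects 6; 6 enters row 1 and ejects 3. So w(8) = 3. P is now [[1, 2, 6], [4, 8], [5], [7]].
Step i=7: Q has 7 at row 2, column 2; remove 8 from row 2 of P and reverse-bump: 8 enters row 1 and ejects 6. So w(7) = 6. P is now [[1, 2, 8], [4], [5], [7]].
Step i=6: Q has 6 at row 4, column 1; remove 7 from row 4 of P and reverse-bump: 7 enters row 3 and ejects 5; 5 enters row 2 and ejects 4; 4 enters row 1 and ejects 2. So w(6) = 2. P is now [[1, 4, 8], [5], [7]].
Step i=5: Q has 5 at row 3, column 1; remove 7 from row 3 of P and reverse-bump: 7 enters row 2 and ejects 5; 5 enters row 1 and ejects 4. So w(5) = 4. P is now [[1, 5, 8], [7]].
Step i=4: Q has 4 at row 1, column 3; remove that cell from P, ejecting 8. So w(4) = 8. P is now [[1, 5], [7]].
Step i=3: Q has 3 at row 1, column 2; remove that cell from P, ejecting 5. So w(3) = 5. P is now [[1], [7]].
Step i=2: Q has 2 at row 2, column 1; remove 7 from row 2 of P and reverse-bump: 7 enters row 1 and ejects 1. So w(2) = 1. P is now [[7]].
Step i=1: Q has 1 at row 1, column 1; remove that cell from P, ejecting 7. So w(1) = 7. P is now [].

So w = 7 1 5 8 4 2 6 3.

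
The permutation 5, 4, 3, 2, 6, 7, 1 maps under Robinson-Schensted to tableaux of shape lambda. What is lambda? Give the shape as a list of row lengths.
[3, 1, 1, 1, 1]

Row-insert each entry into an empty tableau.

After inserting 5: P = [[5]].
After inserting 4: P = [[4], [5]].
After inserting 3: P = [[3], [4], [5]].
After inserting 2: P = [[2], [3], [4], [5]].
After inserting 6: P = [[2, 6], [3], [4], [5]].
After inserting 7: P = [[2, 6, 7], [3], [4], [5]].
After inserting 1: P = [[1, 6, 7], [2], [3], [4], [5]].

The final insertion tableau P = [[1, 6, 7], [2], [3], [4], [5]] has shape [3, 1, 1, 1, 1].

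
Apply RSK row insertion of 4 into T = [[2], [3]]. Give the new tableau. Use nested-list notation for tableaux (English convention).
4 is larger than every entry of row 1, so it is appended to row 1. The new tableau is [[2, 4], [3]].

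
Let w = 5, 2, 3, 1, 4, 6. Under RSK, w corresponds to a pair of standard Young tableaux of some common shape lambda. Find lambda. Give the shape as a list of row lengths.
[4, 1, 1]

RSK row insertion gives P = [[1, 3, 4, 6], [2], [5]], which has shape [4, 1, 1].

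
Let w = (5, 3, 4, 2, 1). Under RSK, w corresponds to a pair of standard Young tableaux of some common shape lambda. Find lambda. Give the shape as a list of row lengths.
Row-insert each entry into an empty tableau.

After inserting 5: P = [[5]].
After inserting 3: P = [[3], [5]].
After inserting 4: P = [[3, 4], [5]].
After inserting 2: P = [[2, 4], [3], [5]].
After inserting 1: P = [[1, 4], [2], [3], [5]].

The final insertion tableau P = [[1, 4], [2], [3], [5]] has shape [2, 1, 1, 1].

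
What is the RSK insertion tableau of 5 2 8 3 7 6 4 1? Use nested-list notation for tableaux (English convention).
P = [[1, 3, 4], [2, 6], [5], [7], [8]]

Insert 5: appended to row 1. P = [[5]].
Insert 2: 2 bumps 5 from row 1; 5 starts row 2. P = [[2], [5]].
Insert 8: appended to row 1. P = [[2, 8], [5]].
Insert 3: 3 bumps 8 from row 1; 8 appends to row 2. P = [[2, 3], [5, 8]].
Insert 7: appended to row 1. P = [[2, 3, 7], [5, 8]].
Insert 6: 6 bumps 7 from row 1; 7 bumps 8 from row 2; 8 starts row 3. P = [[2, 3, 6], [5, 7], [8]].
Insert 4: 4 bumps 6 from row 1; 6 bumps 7 from row 2; 7 bumps 8 from row 3; 8 starts row 4. P = [[2, 3, 4], [5, 6], [7], [8]].
Insert 1: 1 bumps 2 from row 1; 2 bumps 5 from row 2; 5 bumps 7 from row 3; 7 bumps 8 from row 4; 8 starts row 5. P = [[1, 3, 4], [2, 6], [5], [7], [8]].

So P = [[1, 3, 4], [2, 6], [5], [7], [8]].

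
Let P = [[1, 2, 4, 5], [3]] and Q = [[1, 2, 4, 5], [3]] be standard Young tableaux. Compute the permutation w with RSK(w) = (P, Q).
Reverse the RSK construction: for i from n down to 1, find the cell of Q containing i, remove the entry at that cell from P, and reverse-bump it up through P; the value ejected from row 1 is w(i).

Step i=5: Q has 5 at row 1, column 4; remove that cell from P, ejecting 5. So w(5) = 5. P is now [[1, 2, 4], [3]].
Step i=4: Q has 4 at row 1, column 3; remove that cell from P, ejecting 4. So w(4) = 4. P is now [[1, 2], [3]].
Step i=3: Q has 3 at row 2, column 1; remove 3 from row 2 of P and reverse-bump: 3 enters row 1 and ejects 2. So w(3) = 2. P is now [[1, 3]].
Step i=2: Q has 2 at row 1, column 2; remove that cell from P, ejecting 3. So w(2) = 3. P is now [[1]].
Step i=1: Q has 1 at row 1, column 1; remove that cell from P, ejecting 1. So w(1) = 1. P is now [].

So w = 1 3 2 4 5.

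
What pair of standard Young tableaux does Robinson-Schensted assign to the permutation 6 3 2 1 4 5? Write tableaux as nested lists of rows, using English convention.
Insert each entry of the permutation into P by Schensted row insertion, recording in Q the position of each new cell.

After inserting 6: P = [[6]].
After inserting 3: P = [[3], [6]].
After inserting 2: P = [[2], [3], [6]].
After inserting 1: P = [[1], [2], [3], [6]].
After inserting 4: P = [[1, 4], [2], [3], [6]].
After inserting 5: P = [[1, 4, 5], [2], [3], [6]].

So P = [[1, 4, 5], [2], [3], [6]], Q = [[1, 5, 6], [2], [3], [4]].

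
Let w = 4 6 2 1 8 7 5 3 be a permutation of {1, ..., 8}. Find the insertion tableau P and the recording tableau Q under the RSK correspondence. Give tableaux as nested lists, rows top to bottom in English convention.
P = [[1, 3, 7], [2, 5], [4, 6], [8]], Q = [[1, 2, 5], [3, 6], [4, 7], [8]]

Insert each entry of the permutation into P by Schensted row insertion, recording in Q the position of each new cell.

After inserting 4: P = [[4]].
After inserting 6: P = [[4, 6]].
After inserting 2: P = [[2, 6], [4]].
After inserting 1: P = [[1, 6], [2], [4]].
After inserting 8: P = [[1, 6, 8], [2], [4]].
After inserting 7: P = [[1, 6, 7], [2, 8], [4]].
After inserting 5: P = [[1, 5, 7], [2, 6], [4, 8]].
After inserting 3: P = [[1, 3, 7], [2, 5], [4, 6], [8]].

So P = [[1, 3, 7], [2, 5], [4, 6], [8]], Q = [[1, 2, 5], [3, 6], [4, 7], [8]].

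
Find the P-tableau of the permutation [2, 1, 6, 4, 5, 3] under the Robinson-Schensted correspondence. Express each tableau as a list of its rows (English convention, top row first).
P = [[1, 3, 5], [2, 4], [6]]

After inserting 2: P = [[2]].
After inserting 1: P = [[1], [2]].
After inserting 6: P = [[1, 6], [2]].
After inserting 4: P = [[1, 4], [2, 6]].
After inserting 5: P = [[1, 4, 5], [2, 6]].
After inserting 3: P = [[1, 3, 5], [2, 4], [6]].

So P = [[1, 3, 5], [2, 4], [6]].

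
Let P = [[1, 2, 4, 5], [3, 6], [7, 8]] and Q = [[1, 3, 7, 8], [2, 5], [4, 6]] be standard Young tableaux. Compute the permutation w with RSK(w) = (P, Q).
Reverse RSK: for i = n, n-1, ..., 1, locate i in Q, remove the corresponding corner cell from P, and reverse-bump its entry up through P; the value ejected from row 1 is w(i).

So w = 7 3 8 1 6 2 4 5.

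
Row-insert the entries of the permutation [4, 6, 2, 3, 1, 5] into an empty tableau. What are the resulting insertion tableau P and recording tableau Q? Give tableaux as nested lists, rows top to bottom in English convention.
Insert each entry of the permutation into P by Schensted row insertion, recording in Q the position of each new cell.

Insert 4: appended to row 1. P = [[4]].
Insert 6: appended to row 1. P = [[4, 6]].
Insert 2: 2 bumps 4 from row 1; 4 starts row 2. P = [[2, 6], [4]].
Insert 3: 3 bumps 6 from row 1; 6 appends to row 2. P = [[2, 3], [4, 6]].
Insert 1: 1 bumps 2 from row 1; 2 bumps 4 from row 2; 4 starts row 3. P = [[1, 3], [2, 6], [4]].
Insert 5: appended to row 1. P = [[1, 3, 5], [2, 6], [4]].

So P = [[1, 3, 5], [2, 6], [4]], Q = [[1, 2, 6], [3, 4], [5]].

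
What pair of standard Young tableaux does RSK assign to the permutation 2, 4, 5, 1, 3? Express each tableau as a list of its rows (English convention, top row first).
P = [[1, 3, 5], [2, 4]], Q = [[1, 2, 3], [4, 5]]

Insert each entry of the permutation into P by Schensted row insertion, recording in Q the position of each new cell.

After inserting 2: P = [[2]].
After inserting 4: P = [[2, 4]].
After inserting 5: P = [[2, 4, 5]].
After inserting 1: P = [[1, 4, 5], [2]].
After inserting 3: P = [[1, 3, 5], [2, 4]].

So P = [[1, 3, 5], [2, 4]], Q = [[1, 2, 3], [4, 5]].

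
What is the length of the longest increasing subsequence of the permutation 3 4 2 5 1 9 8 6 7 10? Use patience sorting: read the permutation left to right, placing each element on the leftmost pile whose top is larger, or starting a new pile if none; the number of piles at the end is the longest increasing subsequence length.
6

3: new pile. tops = [3]
4: new pile. tops = [3, 4]
2: onto pile 1 (replacing 3). tops = [2, 4]
5: new pile. tops = [2, 4, 5]
1: onto pile 1 (replacing 2). tops = [1, 4, 5]
9: new pile. tops = [1, 4, 5, 9]
8: onto pile 4 (replacing 9). tops = [1, 4, 5, 8]
6: onto pile 4 (replacing 8). tops = [1, 4, 5, 6]
7: new pile. tops = [1, 4, 5, 6, 7]
10: new pile. tops = [1, 4, 5, 6, 7, 10]

6 piles, so the longest increasing subsequence has length 6.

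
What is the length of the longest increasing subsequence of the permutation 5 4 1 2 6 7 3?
4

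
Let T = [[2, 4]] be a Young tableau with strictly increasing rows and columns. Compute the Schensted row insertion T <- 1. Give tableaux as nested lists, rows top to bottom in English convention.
[[1, 4], [2]]

In row 1, 1 replaces 2 (the leftmost entry greater than 1); 2 is bumped to row 2. 2 starts a new row 2. The new tableau is [[1, 4], [2]].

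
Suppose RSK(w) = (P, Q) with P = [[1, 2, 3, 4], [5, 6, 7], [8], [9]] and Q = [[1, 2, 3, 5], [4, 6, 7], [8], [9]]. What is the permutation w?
1 5 6 2 9 3 8 7 4

Reverse the RSK construction: for i from n down to 1, find the cell of Q containing i, remove the entry at that cell from P, and reverse-bump it up through P; the value ejected from row 1 is w(i).

Step i=9: Q has 9 at row 4, column 1; remove 9 from row 4 of P and reverse-bump: 9 enters row 3 and ejects 8; 8 enters row 2 and ejects 7; 7 enters row 1 and ejects 4. So w(9) = 4. P is now [[1, 2, 3, 7], [5, 6, 8], [9]].
Step i=8: Q has 8 at row 3, column 1; remove 9 from row 3 of P and reverse-bump: 9 enters row 2 and ejects 8; 8 enters row 1 and ejects 7. So w(8) = 7. P is now [[1, 2, 3, 8], [5, 6, 9]].
Step i=7: Q has 7 at row 2, column 3; remove 9 from row 2 of P and reverse-bump: 9 enters row 1 and ejects 8. So w(7) = 8. P is now [[1, 2, 3, 9], [5, 6]].
Step i=6: Q has 6 at row 2, column 2; remove 6 from row 2 of P and reverse-bump: 6 enters row 1 and ejects 3. So w(6) = 3. P is now [[1, 2, 6, 9], [5]].
Step i=5: Q has 5 at row 1, column 4; remove that cell from P, ejecting 9. So w(5) = 9. P is now [[1, 2, 6], [5]].
Step i=4: Q has 4 at row 2, column 1; remove 5 from row 2 of P and reverse-bump: 5 enters row 1 and ejects 2. So w(4) = 2. P is now [[1, 5, 6]].
Step i=3: Q has 3 at row 1, column 3; remove that cell from P, ejecting 6. So w(3) = 6. P is now [[1, 5]].
Step i=2: Q has 2 at row 1, column 2; remove that cell from P, ejecting 5. So w(2) = 5. P is now [[1]].
Step i=1: Q has 1 at row 1, column 1; remove that cell from P, ejecting 1. So w(1) = 1. P is now [].

So w = 1 5 6 2 9 3 8 7 4.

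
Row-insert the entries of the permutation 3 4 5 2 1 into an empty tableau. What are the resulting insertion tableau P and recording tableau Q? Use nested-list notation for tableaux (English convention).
P = [[1, 4, 5], [2], [3]], Q = [[1, 2, 3], [4], [5]]

Insert each entry of the permutation into P by Schensted row insertion, recording in Q the position of each new cell.

Insert 3: appended to row 1. P = [[3]].
Insert 4: appended to row 1. P = [[3, 4]].
Insert 5: appended to row 1. P = [[3, 4, 5]].
Insert 2: 2 bumps 3 from row 1; 3 starts row 2. P = [[2, 4, 5], [3]].
Insert 1: 1 bumps 2 from row 1; 2 bumps 3 from row 2; 3 starts row 3. P = [[1, 4, 5], [2], [3]].

So P = [[1, 4, 5], [2], [3]], Q = [[1, 2, 3], [4], [5]].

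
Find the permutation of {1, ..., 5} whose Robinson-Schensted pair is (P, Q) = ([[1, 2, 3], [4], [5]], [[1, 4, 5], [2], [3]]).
Reverse the RSK construction: for i from n down to 1, find the cell of Q containing i, remove the entry at that cell from P, and reverse-bump it up through P; the value ejected from row 1 is w(i).

Step i=5: Q has 5 at row 1, column 3; remove that cell from P, ejecting 3. So w(5) = 3. P is now [[1, 2], [4], [5]].
Step i=4: Q has 4 at row 1, column 2; remove that cell from P, ejecting 2. So w(4) = 2. P is now [[1], [4], [5]].
Step i=3: Q has 3 at row 3, column 1; remove 5 from row 3 of P and reverse-bump: 5 enters row 2 and ejects 4; 4 enters row 1 and ejects 1. So w(3) = 1. P is now [[4], [5]].
Step i=2: Q has 2 at row 2, column 1; remove 5 from row 2 of P and reverse-bump: 5 enters row 1 and ejects 4. So w(2) = 4. P is now [[5]].
Step i=1: Q has 1 at row 1, column 1; remove that cell from P, ejecting 5. So w(1) = 5. P is now [].

So w = 5 4 1 2 3.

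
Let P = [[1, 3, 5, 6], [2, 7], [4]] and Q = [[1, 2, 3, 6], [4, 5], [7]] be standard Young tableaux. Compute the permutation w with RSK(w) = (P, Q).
2 4 7 3 5 6 1

Reverse the RSK construction: for i from n down to 1, find the cell of Q containing i, remove the entry at that cell from P, and reverse-bump it up through P; the value ejected from row 1 is w(i).

Step i=7: Q has 7 at row 3, column 1; remove 4 from row 3 of P and reverse-bump: 4 enters row 2 and ejects 2; 2 enters row 1 and ejects 1. So w(7) = 1. P is now [[2, 3, 5, 6], [4, 7]].
Step i=6: Q has 6 at row 1, column 4; remove that cell from P, ejecting 6. So w(6) = 6. P is now [[2, 3, 5], [4, 7]].
Step i=5: Q has 5 at row 2, column 2; remove 7 from row 2 of P and reverse-bump: 7 enters row 1 and ejects 5. So w(5) = 5. P is now [[2, 3, 7], [4]].
Step i=4: Q has 4 at row 2, column 1; remove 4 from row 2 of P and reverse-bump: 4 enters row 1 and ejects 3. So w(4) = 3. P is now [[2, 4, 7]].
Step i=3: Q has 3 at row 1, column 3; remove that cell from P, ejecting 7. So w(3) = 7. P is now [[2, 4]].
Step i=2: Q has 2 at row 1, column 2; remove that cell from P, ejecting 4. So w(2) = 4. P is now [[2]].
Step i=1: Q has 1 at row 1, column 1; remove that cell from P, ejecting 2. So w(1) = 2. P is now [].

So w = 2 4 7 3 5 6 1.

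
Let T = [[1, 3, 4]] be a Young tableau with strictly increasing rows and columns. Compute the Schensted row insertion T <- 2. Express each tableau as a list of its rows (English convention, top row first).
In row 1, 2 replaces 3 (the leftmost entry greater than 2); 3 is bumped to row 2. 3 starts a new row 2. The new tableau is [[1, 2, 4], [3]].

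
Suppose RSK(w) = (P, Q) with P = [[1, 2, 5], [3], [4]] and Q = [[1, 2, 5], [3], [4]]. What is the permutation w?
Reverse RSK: for i = n, n-1, ..., 1, locate i in Q, remove the corresponding corner cell from P, and reverse-bump its entry up through P; the value ejected from row 1 is w(i).

So w = 1 4 3 2 5.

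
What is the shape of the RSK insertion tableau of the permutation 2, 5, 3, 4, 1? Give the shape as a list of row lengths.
[3, 1, 1]

Row-insert each entry into an empty tableau.

After inserting 2: P = [[2]].
After inserting 5: P = [[2, 5]].
After inserting 3: P = [[2, 3], [5]].
After inserting 4: P = [[2, 3, 4], [5]].
After inserting 1: P = [[1, 3, 4], [2], [5]].

The final insertion tableau P = [[1, 3, 4], [2], [5]] has shape [3, 1, 1].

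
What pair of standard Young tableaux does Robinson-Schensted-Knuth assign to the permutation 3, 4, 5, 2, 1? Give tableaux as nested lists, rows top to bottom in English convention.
Insert each entry of the permutation into P by Schensted row insertion, recording in Q the position of each new cell.

Insert 3: appended to row 1. P = [[3]].
Insert 4: appended to row 1. P = [[3, 4]].
Insert 5: appended to row 1. P = [[3, 4, 5]].
Insert 2: 2 bumps 3 from row 1; 3 starts row 2. P = [[2, 4, 5], [3]].
Insert 1: 1 bumps 2 from row 1; 2 bumps 3 from row 2; 3 starts row 3. P = [[1, 4, 5], [2], [3]].

So P = [[1, 4, 5], [2], [3]], Q = [[1, 2, 3], [4], [5]].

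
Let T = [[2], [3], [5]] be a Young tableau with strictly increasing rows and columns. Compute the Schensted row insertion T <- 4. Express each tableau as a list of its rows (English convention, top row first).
[[2, 4], [3], [5]]

4 is larger than every entry of row 1, so it is appended to row 1. The new tableau is [[2, 4], [3], [5]].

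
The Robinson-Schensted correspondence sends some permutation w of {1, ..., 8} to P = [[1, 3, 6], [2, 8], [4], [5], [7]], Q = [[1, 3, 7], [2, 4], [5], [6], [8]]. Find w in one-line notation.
7 2 8 5 4 3 6 1

Reverse the RSK construction: for i from n down to 1, find the cell of Q containing i, remove the entry at that cell from P, and reverse-bump it up through P; the value ejected from row 1 is w(i).

Step i=8: Q has 8 at row 5, column 1; remove 7 from row 5 of P and reverse-bump: 7 enters row 4 and ejects 5; 5 enters row 3 and ejects 4; 4 enters row 2 and ejects 2; 2 enters row 1 and ejects 1. So w(8) = 1. P is now [[2, 3, 6], [4, 8], [5], [7]].
Step i=7: Q has 7 at row 1, column 3; remove that cell from P, ejecting 6. So w(7) = 6. P is now [[2, 3], [4, 8], [5], [7]].
Step i=6: Q has 6 at row 4, column 1; remove 7 from row 4 of P and reverse-bump: 7 enters row 3 and ejects 5; 5 enters row 2 and ejects 4; 4 enters row 1 and ejects 3. So w(6) = 3. P is now [[2, 4], [5, 8], [7]].
Step i=5: Q has 5 at row 3, column 1; remove 7 from row 3 of P and reverse-bump: 7 enters row 2 and ejects 5; 5 enters row 1 and ejects 4. So w(5) = 4. P is now [[2, 5], [7, 8]].
Step i=4: Q has 4 at row 2, column 2; remove 8 from row 2 of P and reverse-bump: 8 enters row 1 and ejects 5. So w(4) = 5. P is now [[2, 8], [7]].
Step i=3: Q has 3 at row 1, column 2; remove that cell from P, ejecting 8. So w(3) = 8. P is now [[2], [7]].
Step i=2: Q has 2 at row 2, column 1; remove 7 from row 2 of P and reverse-bump: 7 enters row 1 and ejects 2. So w(2) = 2. P is now [[7]].
Step i=1: Q has 1 at row 1, column 1; remove that cell from P, ejecting 7. So w(1) = 7. P is now [].

So w = 7 2 8 5 4 3 6 1.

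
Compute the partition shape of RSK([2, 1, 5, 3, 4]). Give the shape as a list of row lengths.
[3, 2]

Row-insert each entry into an empty tableau.

After inserting 2: P = [[2]].
After inserting 1: P = [[1], [2]].
After inserting 5: P = [[1, 5], [2]].
After inserting 3: P = [[1, 3], [2, 5]].
After inserting 4: P = [[1, 3, 4], [2, 5]].

The final insertion tableau P = [[1, 3, 4], [2, 5]] has shape [3, 2].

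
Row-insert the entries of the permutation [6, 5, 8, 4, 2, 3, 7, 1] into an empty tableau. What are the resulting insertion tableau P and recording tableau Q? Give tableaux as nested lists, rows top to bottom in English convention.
P = [[1, 3, 7], [2, 8], [4], [5], [6]], Q = [[1, 3, 7], [2, 6], [4], [5], [8]]

Insert each entry of the permutation into P by Schensted row insertion, recording in Q the position of each new cell.

Insert 6: appended to row 1. P = [[6]], Q = [[1]].
Insert 5: 5 bumps 6 from row 1; 6 starts row 2. P = [[5], [6]], Q = [[1], [2]].
Insert 8: appended to row 1. P = [[5, 8], [6]], Q = [[1, 3], [2]].
Insert 4: 4 bumps 5 from row 1; 5 bumps 6 from row 2; 6 starts row 3. P = [[4, 8], [5], [6]], Q = [[1, 3], [2], [4]].
Insert 2: 2 bumps 4 from row 1; 4 bumps 5 from row 2; 5 bumps 6 from row 3; 6 starts row 4. P = [[2, 8], [4], [5], [6]], Q = [[1, 3], [2], [4], [5]].
Insert 3: 3 bumps 8 from row 1; 8 appends to row 2. P = [[2, 3], [4, 8], [5], [6]], Q = [[1, 3], [2, 6], [4], [5]].
Insert 7: appended to row 1. P = [[2, 3, 7], [4, 8], [5], [6]], Q = [[1, 3, 7], [2, 6], [4], [5]].
Insert 1: 1 bumps 2 from row 1; 2 bumps 4 from row 2; 4 bumps 5 from row 3; 5 bumps 6 from row 4; 6 starts row 5. P = [[1, 3, 7], [2, 8], [4], [5], [6]], Q = [[1, 3, 7], [2, 6], [4], [5], [8]].

So P = [[1, 3, 7], [2, 8], [4], [5], [6]], Q = [[1, 3, 7], [2, 6], [4], [5], [8]].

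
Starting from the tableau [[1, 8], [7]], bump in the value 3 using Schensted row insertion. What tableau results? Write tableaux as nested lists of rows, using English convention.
[[1, 3], [7, 8]]

In row 1, 3 replaces 8 (the leftmost entry greater than 3); 8 is bumped to row 2. 8 is appended to row 2. The new tableau is [[1, 3], [7, 8]].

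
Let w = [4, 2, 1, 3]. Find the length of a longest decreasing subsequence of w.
3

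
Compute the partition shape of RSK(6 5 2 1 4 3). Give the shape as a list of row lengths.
[2, 2, 1, 1]

RSK row insertion gives P = [[1, 3], [2, 4], [5], [6]], which has shape [2, 2, 1, 1].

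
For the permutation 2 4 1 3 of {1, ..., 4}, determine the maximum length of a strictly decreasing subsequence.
2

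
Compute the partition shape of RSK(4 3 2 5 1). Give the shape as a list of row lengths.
Row-insert each entry into an empty tableau.

After inserting 4: P = [[4]].
After inserting 3: P = [[3], [4]].
After inserting 2: P = [[2], [3], [4]].
After inserting 5: P = [[2, 5], [3], [4]].
After inserting 1: P = [[1, 5], [2], [3], [4]].

The final insertion tableau P = [[1, 5], [2], [3], [4]] has shape [2, 1, 1, 1].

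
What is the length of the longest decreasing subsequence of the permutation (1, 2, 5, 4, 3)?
3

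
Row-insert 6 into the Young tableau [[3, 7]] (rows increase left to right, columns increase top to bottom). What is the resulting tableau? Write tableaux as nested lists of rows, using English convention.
In row 1, 6 replaces 7 (the leftmost entry greater than 6); 7 is bumped to row 2. 7 starts a new row 2. The new tableau is [[3, 6], [7]].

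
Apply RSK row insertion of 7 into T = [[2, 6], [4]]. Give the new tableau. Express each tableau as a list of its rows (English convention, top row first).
7 is larger than every entry of row 1, so it is appended to row 1. The new tableau is [[2, 6, 7], [4]].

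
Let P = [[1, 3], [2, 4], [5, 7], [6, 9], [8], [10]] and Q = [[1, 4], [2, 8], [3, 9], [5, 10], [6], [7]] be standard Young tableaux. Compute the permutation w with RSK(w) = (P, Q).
10 8 6 9 5 2 1 7 4 3

Reverse the RSK construction: for i from n down to 1, find the cell of Q containing i, remove the entry at that cell from P, and reverse-bump it up through P; the value ejected from row 1 is w(i).

Step i=10: Q has 10 at row 4, column 2; remove 9 from row 4 of P and reverse-bump: 9 enters row 3 and ejects 7; 7 enters row 2 and ejects 4; 4 enters row 1 and ejects 3. So w(10) = 3. P is now [[1, 4], [2, 7], [5, 9], [6], [8], [10]].
Step i=9: Q has 9 at row 3, column 2; remove 9 from row 3 of P and reverse-bump: 9 enters row 2 and ejects 7; 7 enters row 1 and ejects 4. So w(9) = 4. P is now [[1, 7], [2, 9], [5], [6], [8], [10]].
Step i=8: Q has 8 at row 2, column 2; remove 9 from row 2 of P and reverse-bump: 9 enters row 1 and ejects 7. So w(8) = 7. P is now [[1, 9], [2], [5], [6], [8], [10]].
Step i=7: Q has 7 at row 6, column 1; remove 10 from row 6 of P and reverse-bump: 10 enters row 5 and ejects 8; 8 enters row 4 and ejects 6; 6 enters row 3 and ejects 5; 5 enters row 2 and ejects 2; 2 enters row 1 and ejects 1. So w(7) = 1. P is now [[2, 9], [5], [6], [8], [10]].
Step i=6: Q has 6 at row 5, column 1; remove 10 from row 5 of P and reverse-bump: 10 enters row 4 and ejects 8; 8 enters row 3 and ejects 6; 6 enters row 2 and ejects 5; 5 enters row 1 and ejects 2. So w(6) = 2. P is now [[5, 9], [6], [8], [10]].
Step i=5: Q has 5 at row 4, column 1; remove 10 from row 4 of P and reverse-bump: 10 enters row 3 and ejects 8; 8 enters row 2 and ejects 6; 6 enters row 1 and ejects 5. So w(5) = 5. P is now [[6, 9], [8], [10]].
Step i=4: Q has 4 at row 1, column 2; remove that cell from P, ejecting 9. So w(4) = 9. P is now [[6], [8], [10]].
Step i=3: Q has 3 at row 3, column 1; remove 10 from row 3 of P and reverse-bump: 10 enters row 2 and ejects 8; 8 enters row 1 and ejects 6. So w(3) = 6. P is now [[8], [10]].
Step i=2: Q has 2 at row 2, column 1; remove 10 from row 2 of P and reverse-bump: 10 enters row 1 and ejects 8. So w(2) = 8. P is now [[10]].
Step i=1: Q has 1 at row 1, column 1; remove that cell from P, ejecting 10. So w(1) = 10. P is now [].

So w = 10 8 6 9 5 2 1 7 4 3.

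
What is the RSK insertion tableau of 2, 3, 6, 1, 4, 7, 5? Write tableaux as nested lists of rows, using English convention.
Insert 2: appended to row 1. P = [[2]].
Insert 3: appended to row 1. P = [[2, 3]].
Insert 6: appended to row 1. P = [[2, 3, 6]].
Insert 1: 1 bumps 2 from row 1; 2 starts row 2. P = [[1, 3, 6], [2]].
Insert 4: 4 bumps 6 from row 1; 6 appends to row 2. P = [[1, 3, 4], [2, 6]].
Insert 7: appended to row 1. P = [[1, 3, 4, 7], [2, 6]].
Insert 5: 5 bumps 7 from row 1; 7 appends to row 2. P = [[1, 3, 4, 5], [2, 6, 7]].

So P = [[1, 3, 4, 5], [2, 6, 7]].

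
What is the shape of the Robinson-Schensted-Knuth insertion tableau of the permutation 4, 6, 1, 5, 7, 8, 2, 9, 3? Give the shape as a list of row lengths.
Row-insert each entry into an empty tableau.

After inserting 4: P = [[4]].
After inserting 6: P = [[4, 6]].
After inserting 1: P = [[1, 6], [4]].
After inserting 5: P = [[1, 5], [4, 6]].
After inserting 7: P = [[1, 5, 7], [4, 6]].
After inserting 8: P = [[1, 5, 7, 8], [4, 6]].
After inserting 2: P = [[1, 2, 7, 8], [4, 5], [6]].
After inserting 9: P = [[1, 2, 7, 8, 9], [4, 5], [6]].
After inserting 3: P = [[1, 2, 3, 8, 9], [4, 5, 7], [6]].

The final insertion tableau P = [[1, 2, 3, 8, 9], [4, 5, 7], [6]] has shape [5, 3, 1].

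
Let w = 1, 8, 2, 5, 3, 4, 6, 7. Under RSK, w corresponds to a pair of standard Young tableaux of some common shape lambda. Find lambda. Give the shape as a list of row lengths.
Row-insert each entry into an empty tableau.

After inserting 1: P = [[1]].
After inserting 8: P = [[1, 8]].
After inserting 2: P = [[1, 2], [8]].
After inserting 5: P = [[1, 2, 5], [8]].
After inserting 3: P = [[1, 2, 3], [5], [8]].
After inserting 4: P = [[1, 2, 3, 4], [5], [8]].
After inserting 6: P = [[1, 2, 3, 4, 6], [5], [8]].
After inserting 7: P = [[1, 2, 3, 4, 6, 7], [5], [8]].

The final insertion tableau P = [[1, 2, 3, 4, 6, 7], [5], [8]] has shape [6, 1, 1].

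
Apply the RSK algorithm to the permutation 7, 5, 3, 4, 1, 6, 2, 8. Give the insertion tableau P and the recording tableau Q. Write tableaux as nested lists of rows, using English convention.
Insert each entry of the permutation into P by Schensted row insertion, recording in Q the position of each new cell.

Insert 7: appended to row 1. P = [[7]], Q = [[1]].
Insert 5: 5 bumps 7 from row 1; 7 starts row 2. P = [[5], [7]], Q = [[1], [2]].
Insert 3: 3 bumps 5 from row 1; 5 bumps 7 from row 2; 7 starts row 3. P = [[3], [5], [7]], Q = [[1], [2], [3]].
Insert 4: appended to row 1. P = [[3, 4], [5], [7]], Q = [[1, 4], [2], [3]].
Insert 1: 1 bumps 3 from row 1; 3 bumps 5 from row 2; 5 bumps 7 from row 3; 7 starts row 4. P = [[1, 4], [3], [5], [7]], Q = [[1, 4], [2], [3], [5]].
Insert 6: appended to row 1. P = [[1, 4, 6], [3], [5], [7]], Q = [[1, 4, 6], [2], [3], [5]].
Insert 2: 2 bumps 4 from row 1; 4 appends to row 2. P = [[1, 2, 6], [3, 4], [5], [7]], Q = [[1, 4, 6], [2, 7], [3], [5]].
Insert 8: appended to row 1. P = [[1, 2, 6, 8], [3, 4], [5], [7]], Q = [[1, 4, 6, 8], [2, 7], [3], [5]].

So P = [[1, 2, 6, 8], [3, 4], [5], [7]], Q = [[1, 4, 6, 8], [2, 7], [3], [5]].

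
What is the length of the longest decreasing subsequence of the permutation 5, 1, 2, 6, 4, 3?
3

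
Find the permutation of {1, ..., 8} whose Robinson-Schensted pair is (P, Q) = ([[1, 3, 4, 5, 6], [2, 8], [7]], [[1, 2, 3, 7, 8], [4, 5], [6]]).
Reverse the RSK construction: for i from n down to 1, find the cell of Q containing i, remove the entry at that cell from P, and reverse-bump it up through P; the value ejected from row 1 is w(i).

Step i=8: Q has 8 at row 1, column 5; remove that cell from P, ejecting 6. So w(8) = 6. P is now [[1, 3, 4, 5], [2, 8], [7]].
Step i=7: Q has 7 at row 1, column 4; remove that cell from P, ejecting 5. So w(7) = 5. P is now [[1, 3, 4], [2, 8], [7]].
Step i=6: Q has 6 at row 3, column 1; remove 7 from row 3 of P and reverse-bump: 7 enters row 2 and ejects 2; 2 enters row 1 and ejects 1. So w(6) = 1. P is now [[2, 3, 4], [7, 8]].
Step i=5: Q has 5 at row 2, column 2; remove 8 from row 2 of P and reverse-bump: 8 enters row 1 and ejects 4. So w(5) = 4. P is now [[2, 3, 8], [7]].
Step i=4: Q has 4 at row 2, column 1; remove 7 from row 2 of P and reverse-bump: 7 enters row 1 and ejects 3. So w(4) = 3. P is now [[2, 7, 8]].
Step i=3: Q has 3 at row 1, column 3; remove that cell from P, ejecting 8. So w(3) = 8. P is now [[2, 7]].
Step i=2: Q has 2 at row 1, column 2; remove that cell from P, ejecting 7. So w(2) = 7. P is now [[2]].
Step i=1: Q has 1 at row 1, column 1; remove that cell from P, ejecting 2. So w(1) = 2. P is now [].

So w = 2 7 8 3 4 1 5 6.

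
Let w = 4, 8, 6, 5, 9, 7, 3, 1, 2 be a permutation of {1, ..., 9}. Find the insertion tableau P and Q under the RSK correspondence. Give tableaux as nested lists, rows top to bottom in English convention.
Insert each entry of the permutation into P by Schensted row insertion, recording in Q the position of each new cell.

After inserting 4: P = [[4]].
After inserting 8: P = [[4, 8]].
After inserting 6: P = [[4, 6], [8]].
After inserting 5: P = [[4, 5], [6], [8]].
After inserting 9: P = [[4, 5, 9], [6], [8]].
After inserting 7: P = [[4, 5, 7], [6, 9], [8]].
After inserting 3: P = [[3, 5, 7], [4, 9], [6], [8]].
After inserting 1: P = [[1, 5, 7], [3, 9], [4], [6], [8]].
After inserting 2: P = [[1, 2, 7], [3, 5], [4, 9], [6], [8]].

So P = [[1, 2, 7], [3, 5], [4, 9], [6], [8]], Q = [[1, 2, 5], [3, 6], [4, 9], [7], [8]].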